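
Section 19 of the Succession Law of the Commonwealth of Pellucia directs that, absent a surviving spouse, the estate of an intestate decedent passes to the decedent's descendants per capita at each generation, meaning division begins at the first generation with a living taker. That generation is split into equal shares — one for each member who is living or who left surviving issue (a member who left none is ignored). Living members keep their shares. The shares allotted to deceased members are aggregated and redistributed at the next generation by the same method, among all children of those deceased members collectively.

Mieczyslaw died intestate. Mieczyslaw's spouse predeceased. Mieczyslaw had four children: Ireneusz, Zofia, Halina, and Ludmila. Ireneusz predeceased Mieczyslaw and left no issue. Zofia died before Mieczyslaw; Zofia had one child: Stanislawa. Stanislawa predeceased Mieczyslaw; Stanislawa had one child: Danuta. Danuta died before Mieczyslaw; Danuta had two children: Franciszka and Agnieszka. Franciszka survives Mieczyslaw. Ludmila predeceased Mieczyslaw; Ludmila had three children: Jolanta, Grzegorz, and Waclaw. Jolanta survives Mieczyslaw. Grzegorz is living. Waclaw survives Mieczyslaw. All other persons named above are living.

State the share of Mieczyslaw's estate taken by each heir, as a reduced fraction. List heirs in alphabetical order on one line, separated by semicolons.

Agnieszka 1/12; Franciszka 1/12; Grzegorz 1/6; Halina 1/3; Jolanta 1/6; Waclaw 1/6

There is no surviving spouse, so the entire estate passes to Mieczyslaw's descendants per capita at each generation.
At generation 1 (Zofia, Halina, Ludmila) there are 3 shares of (1)/3 = 1/3 each.
Living: Halina — each takes 1/3.
Deceased: Zofia and Ludmila. Their combined 2/3 is pooled and carried to generation 2.
At generation 2 (Stanislawa, Jolanta, Grzegorz, Waclaw) there are 4 shares of (2/3)/4 = 1/6 each.
Living: Jolanta, Grzegorz, and Waclaw — each takes 1/6.
Deceased: Stanislawa. That 1/6 share is carried to generation 3.
At generation 3 (Danuta) there are 1 shares of (1/6)/1 = 1/6 each.
Deceased: Danuta. That 1/6 share is carried to generation 4.
At generation 4 (Franciszka, Agnieszka) there are 2 shares of (1/6)/2 = 1/12 each.
Living: Franciszka and Agnieszka — each takes 1/12.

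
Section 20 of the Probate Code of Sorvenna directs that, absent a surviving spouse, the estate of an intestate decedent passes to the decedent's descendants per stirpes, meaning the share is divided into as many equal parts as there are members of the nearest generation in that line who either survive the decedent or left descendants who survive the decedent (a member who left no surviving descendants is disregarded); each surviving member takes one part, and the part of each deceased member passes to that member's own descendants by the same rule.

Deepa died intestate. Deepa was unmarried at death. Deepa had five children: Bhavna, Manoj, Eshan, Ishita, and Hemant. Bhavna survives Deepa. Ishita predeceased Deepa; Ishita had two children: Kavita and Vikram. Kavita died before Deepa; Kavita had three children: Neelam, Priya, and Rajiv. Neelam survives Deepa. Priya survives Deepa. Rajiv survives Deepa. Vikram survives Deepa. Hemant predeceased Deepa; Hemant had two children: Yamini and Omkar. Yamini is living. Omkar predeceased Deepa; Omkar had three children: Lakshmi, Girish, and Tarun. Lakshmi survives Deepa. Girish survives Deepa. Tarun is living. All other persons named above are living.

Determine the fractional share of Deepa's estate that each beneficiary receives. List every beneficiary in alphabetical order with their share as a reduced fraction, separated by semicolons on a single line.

Bhavna 1/5; Eshan 1/5; Girish 1/30; Lakshmi 1/30; Manoj 1/5; Neelam 1/30; Priya 1/30; Rajiv 1/30; Tarun 1/30; Vikram 1/10; Yamini 1/10

There is no surviving spouse, so the entire estate passes to Deepa's descendants per stirpes.
The estate is divided into 5 equal shares of 1/5 among Bhavna, Manoj, Eshan, Ishita, Hemant.
Bhavna is living and takes 1/5.
Manoj is living and takes 1/5.
Eshan is living and takes 1/5.
Ishita predeceased; the 1/5 allotted to Ishita's branch passes to Ishita's issue by representation.
The 1/5 is divided into 2 equal shares of 1/10 among Kavita, Vikram.
Kavita predeceased; the 1/10 allotted to Kavita's branch passes to Kavita's issue by representation.
The 1/10 is divided into 3 equal shares of 1/30 among Neelam, Priya, Rajiv.
Neelam is living and takes 1/30.
Priya is living and takes 1/30.
Rajiv is living and takes 1/30.
Vikram is living and takes 1/10.
Hemant predeceased; the 1/5 allotted to Hemant's branch passes to Hemant's issue by representation.
The 1/5 is divided into 2 equal shares of 1/10 among Yamini, Omkar.
Yamini is living and takes 1/10.
Omkar predeceased; the 1/10 allotted to Omkar's branch passes to Omkar's issue by representation.
The 1/10 is divided into 3 equal shares of 1/30 among Lakshmi, Girish, Tarun.
Lakshmi is living and takes 1/30.
Girish is living and takes 1/30.
Tarun is living and takes 1/30.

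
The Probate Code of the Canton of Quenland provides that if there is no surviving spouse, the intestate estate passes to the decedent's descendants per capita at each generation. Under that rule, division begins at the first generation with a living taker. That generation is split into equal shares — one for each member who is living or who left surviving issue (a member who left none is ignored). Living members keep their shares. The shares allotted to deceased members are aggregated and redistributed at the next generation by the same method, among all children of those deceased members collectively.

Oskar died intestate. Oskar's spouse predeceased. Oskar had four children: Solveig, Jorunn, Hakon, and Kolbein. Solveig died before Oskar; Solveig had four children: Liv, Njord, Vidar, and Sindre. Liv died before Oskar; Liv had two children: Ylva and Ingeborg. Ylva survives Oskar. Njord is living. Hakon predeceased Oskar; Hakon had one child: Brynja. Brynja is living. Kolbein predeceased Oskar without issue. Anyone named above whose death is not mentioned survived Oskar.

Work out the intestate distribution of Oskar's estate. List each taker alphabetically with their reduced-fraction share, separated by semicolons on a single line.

There is no surviving spouse, so the entire estate passes to Oskar's descendants per capita at each generation.
At generation 1 (Solveig, Jorunn, Hakon) there are 3 shares of (1)/3 = 1/3 each.
Living: Jorunn — each takes 1/3.
Deceased: Solveig and Hakon. Their combined 2/3 is pooled and carried to generation 2.
At generation 2 (Liv, Njord, Vidar, Sindre, Brynja) there are 5 shares of (2/3)/5 = 2/15 each.
Living: Njord, Vidar, Sindre, and Brynja — each takes 2/15.
Deceased: Liv. That 2/15 share is carried to generation 3.
At generation 3 (Ylva, Ingeborg) there are 2 shares of (2/15)/2 = 1/15 each.
Living: Ylva and Ingeborg — each takes 1/15.

Brynja 2/15; Ingeborg 1/15; Jorunn 1/3; Njord 2/15; Sindre 2/15; Vidar 2/15; Ylva 1/15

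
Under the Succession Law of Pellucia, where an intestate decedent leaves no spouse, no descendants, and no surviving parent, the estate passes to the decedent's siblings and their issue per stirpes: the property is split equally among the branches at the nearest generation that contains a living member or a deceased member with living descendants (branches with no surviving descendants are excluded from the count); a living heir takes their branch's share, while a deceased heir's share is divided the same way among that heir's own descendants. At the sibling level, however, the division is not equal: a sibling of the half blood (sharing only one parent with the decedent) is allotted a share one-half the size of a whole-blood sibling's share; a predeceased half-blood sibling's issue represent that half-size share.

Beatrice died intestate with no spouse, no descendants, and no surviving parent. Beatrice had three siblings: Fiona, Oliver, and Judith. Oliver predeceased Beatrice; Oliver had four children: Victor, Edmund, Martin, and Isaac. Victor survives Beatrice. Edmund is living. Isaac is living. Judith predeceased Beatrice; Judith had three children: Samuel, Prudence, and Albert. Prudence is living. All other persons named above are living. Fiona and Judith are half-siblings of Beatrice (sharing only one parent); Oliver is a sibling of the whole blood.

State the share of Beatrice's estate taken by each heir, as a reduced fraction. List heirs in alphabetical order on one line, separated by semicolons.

No spouse, descendants, or parent survives, so the estate passes to Beatrice's siblings per stirpes.
Half-blood siblings count for one-half the weight of whole-blood siblings at the initial division.
Dividing 1 in proportion to weights (total weight 2): Fiona (weight 1/2) → 1/4; Oliver (weight 1) → 1/2; Judith (weight 1/2) → 1/4.
Fiona is living and takes 1/4.
Oliver predeceased; the 1/2 allotted to Oliver's branch passes to Oliver's issue by representation.
The 1/2 is divided into 4 equal shares of 1/8 among Victor, Edmund, Martin, Isaac.
Victor is living and takes 1/8.
Edmund is living and takes 1/8.
Martin is living and takes 1/8.
Isaac is living and takes 1/8.
Judith predeceased; the 1/4 allotted to Judith's branch passes to Judith's issue by representation.
The 1/4 is divided into 3 equal shares of 1/12 among Samuel, Prudence, Albert.
Samuel is living and takes 1/12.
Prudence is living and takes 1/12.
Albert is living and takes 1/12.

Albert 1/12; Edmund 1/8; Fiona 1/4; Isaac 1/8; Martin 1/8; Prudence 1/12; Samuel 1/12; Victor 1/8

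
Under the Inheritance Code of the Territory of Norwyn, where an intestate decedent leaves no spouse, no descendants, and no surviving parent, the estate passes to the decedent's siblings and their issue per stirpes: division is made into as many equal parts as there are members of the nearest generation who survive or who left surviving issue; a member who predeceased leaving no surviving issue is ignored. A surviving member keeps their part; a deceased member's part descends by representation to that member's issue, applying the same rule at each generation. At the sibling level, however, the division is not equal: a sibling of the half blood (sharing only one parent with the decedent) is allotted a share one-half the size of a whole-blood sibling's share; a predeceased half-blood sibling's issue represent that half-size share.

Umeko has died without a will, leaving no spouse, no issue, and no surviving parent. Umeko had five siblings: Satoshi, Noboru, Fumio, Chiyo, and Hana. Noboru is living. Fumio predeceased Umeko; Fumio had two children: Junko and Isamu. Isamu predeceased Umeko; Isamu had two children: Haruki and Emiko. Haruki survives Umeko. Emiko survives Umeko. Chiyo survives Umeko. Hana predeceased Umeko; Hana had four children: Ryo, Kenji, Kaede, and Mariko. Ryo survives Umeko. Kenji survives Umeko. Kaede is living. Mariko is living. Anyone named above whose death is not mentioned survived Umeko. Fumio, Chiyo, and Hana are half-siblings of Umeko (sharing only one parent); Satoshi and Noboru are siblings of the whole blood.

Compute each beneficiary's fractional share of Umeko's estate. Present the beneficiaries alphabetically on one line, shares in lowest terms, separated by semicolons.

Chiyo 1/7; Emiko 1/28; Haruki 1/28; Junko 1/14; Kaede 1/28; Kenji 1/28; Mariko 1/28; Noboru 2/7; Ryo 1/28; Satoshi 2/7

No spouse, descendants, or parent survives, so the estate passes to Umeko's siblings per stirpes.
Half-blood siblings count for one-half the weight of whole-blood siblings at the initial division.
Dividing 1 in proportion to weights (total weight 7/2): Satoshi (weight 1) → 2/7; Noboru (weight 1) → 2/7; Fumio (weight 1/2) → 1/7; Chiyo (weight 1/2) → 1/7; Hana (weight 1/2) → 1/7.
Satoshi is living and takes 2/7.
Noboru is living and takes 2/7.
Fumio predeceased; the 1/7 allotted to Fumio's branch passes to Fumio's issue by representation.
The 1/7 is divided into 2 equal shares of 1/14 among Junko, Isamu.
Junko is living and takes 1/14.
Isamu predeceased; the 1/14 allotted to Isamu's branch passes to Isamu's issue by representation.
The 1/14 is divided into 2 equal shares of 1/28 among Haruki, Emiko.
Haruki is living and takes 1/28.
Emiko is living and takes 1/28.
Chiyo is living and takes 1/7.
Hana predeceased; the 1/7 allotted to Hana's branch passes to Hana's issue by representation.
The 1/7 is divided into 4 equal shares of 1/28 among Ryo, Kenji, Kaede, Mariko.
Ryo is living and takes 1/28.
Kenji is living and takes 1/28.
Kaede is living and takes 1/28.
Mariko is living and takes 1/28.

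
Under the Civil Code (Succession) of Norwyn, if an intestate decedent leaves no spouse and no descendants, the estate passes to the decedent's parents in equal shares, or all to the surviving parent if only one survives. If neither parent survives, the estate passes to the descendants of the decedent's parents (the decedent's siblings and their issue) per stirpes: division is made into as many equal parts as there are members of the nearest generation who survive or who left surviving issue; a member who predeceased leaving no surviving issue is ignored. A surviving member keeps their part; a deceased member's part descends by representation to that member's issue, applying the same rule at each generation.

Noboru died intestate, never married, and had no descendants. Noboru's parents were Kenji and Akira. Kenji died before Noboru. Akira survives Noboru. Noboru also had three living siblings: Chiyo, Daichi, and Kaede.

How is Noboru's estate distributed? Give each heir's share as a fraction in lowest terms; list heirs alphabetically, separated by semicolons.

Akira 1

Only one parent, Akira, survives, so Akira takes the entire estate. The siblings take nothing because a surviving parent has priority.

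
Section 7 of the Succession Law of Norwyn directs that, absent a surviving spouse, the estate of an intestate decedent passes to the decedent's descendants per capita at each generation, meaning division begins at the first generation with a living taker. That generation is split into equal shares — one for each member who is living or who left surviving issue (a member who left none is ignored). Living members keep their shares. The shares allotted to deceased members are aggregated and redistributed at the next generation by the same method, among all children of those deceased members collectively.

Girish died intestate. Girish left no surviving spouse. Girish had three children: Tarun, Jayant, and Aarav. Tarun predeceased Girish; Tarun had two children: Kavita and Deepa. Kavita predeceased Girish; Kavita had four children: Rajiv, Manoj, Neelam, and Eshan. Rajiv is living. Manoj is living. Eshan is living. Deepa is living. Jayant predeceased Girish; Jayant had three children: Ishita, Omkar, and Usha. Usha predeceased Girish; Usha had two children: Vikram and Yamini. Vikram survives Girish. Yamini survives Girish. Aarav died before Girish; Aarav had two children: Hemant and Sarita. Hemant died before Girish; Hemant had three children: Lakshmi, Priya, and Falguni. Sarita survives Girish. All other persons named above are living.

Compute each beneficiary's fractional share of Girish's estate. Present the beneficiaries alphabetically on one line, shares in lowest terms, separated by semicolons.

Deepa 1/7; Eshan 1/21; Falguni 1/21; Ishita 1/7; Lakshmi 1/21; Manoj 1/21; Neelam 1/21; Omkar 1/7; Priya 1/21; Rajiv 1/21; Sarita 1/7; Vikram 1/21; Yamini 1/21

There is no surviving spouse, so the entire estate passes to Girish's descendants per capita at each generation.
No one at generation 1 (Tarun, Jayant, Aarav) is living; moving to the next generation.
At generation 2 (Kavita, Deepa, Ishita, Omkar, Usha, Hemant, Sarita) there are 7 shares of (1)/7 = 1/7 each.
Living: Deepa, Ishita, Omkar, and Sarita — each takes 1/7.
Deceased: Kavita, Usha, and Hemant. Their combined 3/7 is pooled and carried to generation 3.
At generation 3 (Rajiv, Manoj, Neelam, Eshan, Vikram, Yamini, Lakshmi, Priya, Falguni) there are 9 shares of (3/7)/9 = 1/21 each.
Living: Rajiv, Manoj, Neelam, Eshan, Vikram, Yamini, Lakshmi, Priya, and Falguni — each takes 1/21.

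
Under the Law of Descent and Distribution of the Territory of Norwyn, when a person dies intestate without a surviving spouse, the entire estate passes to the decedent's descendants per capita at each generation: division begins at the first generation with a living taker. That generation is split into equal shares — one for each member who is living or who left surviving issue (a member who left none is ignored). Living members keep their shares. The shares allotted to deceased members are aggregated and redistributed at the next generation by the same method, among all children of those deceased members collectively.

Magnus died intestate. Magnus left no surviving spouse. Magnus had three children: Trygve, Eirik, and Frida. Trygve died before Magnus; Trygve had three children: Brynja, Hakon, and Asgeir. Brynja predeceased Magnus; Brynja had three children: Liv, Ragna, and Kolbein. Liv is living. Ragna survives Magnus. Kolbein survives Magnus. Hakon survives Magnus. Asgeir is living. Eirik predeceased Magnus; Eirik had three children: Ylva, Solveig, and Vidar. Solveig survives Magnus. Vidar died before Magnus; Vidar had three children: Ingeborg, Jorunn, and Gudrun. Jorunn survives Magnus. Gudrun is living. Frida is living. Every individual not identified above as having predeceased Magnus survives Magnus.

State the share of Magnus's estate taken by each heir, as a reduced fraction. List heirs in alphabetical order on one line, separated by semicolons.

Asgeir 1/9; Frida 1/3; Gudrun 1/27; Hakon 1/9; Ingeborg 1/27; Jorunn 1/27; Kolbein 1/27; Liv 1/27; Ragna 1/27; Solveig 1/9; Ylva 1/9

There is no surviving spouse, so the entire estate passes to Magnus's descendants per capita at each generation.
At generation 1 (Trygve, Eirik, Frida) there are 3 shares of (1)/3 = 1/3 each.
Living: Frida — each takes 1/3.
Deceased: Trygve and Eirik. Their combined 2/3 is pooled and carried to generation 2.
At generation 2 (Brynja, Hakon, Asgeir, Ylva, Solveig, Vidar) there are 6 shares of (2/3)/6 = 1/9 each.
Living: Hakon, Asgeir, Ylva, and Solveig — each takes 1/9.
Deceased: Brynja and Vidar. Their combined 2/9 is pooled and carried to generation 3.
At generation 3 (Liv, Ragna, Kolbein, Ingeborg, Jorunn, Gudrun) there are 6 shares of (2/9)/6 = 1/27 each.
Living: Liv, Ragna, Kolbein, Ingeborg, Jorunn, and Gudrun — each takes 1/27.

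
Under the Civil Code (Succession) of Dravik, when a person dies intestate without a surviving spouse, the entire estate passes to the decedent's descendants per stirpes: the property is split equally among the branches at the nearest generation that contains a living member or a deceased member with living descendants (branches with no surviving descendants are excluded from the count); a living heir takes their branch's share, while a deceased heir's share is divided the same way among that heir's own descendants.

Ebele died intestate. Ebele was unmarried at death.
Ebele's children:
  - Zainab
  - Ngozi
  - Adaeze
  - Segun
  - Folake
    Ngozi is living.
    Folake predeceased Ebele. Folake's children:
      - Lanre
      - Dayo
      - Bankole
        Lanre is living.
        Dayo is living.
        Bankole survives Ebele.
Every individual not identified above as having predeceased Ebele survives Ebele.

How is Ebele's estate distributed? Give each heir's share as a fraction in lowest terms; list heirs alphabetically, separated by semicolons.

There is no surviving spouse, so the entire estate passes to Ebele's descendants per stirpes.
The estate is divided into 5 equal shares of 1/5 among Zainab, Ngozi, Adaeze, Segun, Folake.
Zainab is living and takes 1/5.
Ngozi is living and takes 1/5.
Adaeze is living and takes 1/5.
Segun is living and takes 1/5.
Folake predeceased; the 1/5 allotted to Folake's branch passes to Folake's issue by representation.
The 1/5 is divided into 3 equal shares of 1/15 among Lanre, Dayo, Bankole.
Lanre is living and takes 1/15.
Dayo is living and takes 1/15.
Bankole is living and takes 1/15.

Adaeze 1/5; Bankole 1/15; Dayo 1/15; Lanre 1/15; Ngozi 1/5; Segun 1/5; Zainab 1/5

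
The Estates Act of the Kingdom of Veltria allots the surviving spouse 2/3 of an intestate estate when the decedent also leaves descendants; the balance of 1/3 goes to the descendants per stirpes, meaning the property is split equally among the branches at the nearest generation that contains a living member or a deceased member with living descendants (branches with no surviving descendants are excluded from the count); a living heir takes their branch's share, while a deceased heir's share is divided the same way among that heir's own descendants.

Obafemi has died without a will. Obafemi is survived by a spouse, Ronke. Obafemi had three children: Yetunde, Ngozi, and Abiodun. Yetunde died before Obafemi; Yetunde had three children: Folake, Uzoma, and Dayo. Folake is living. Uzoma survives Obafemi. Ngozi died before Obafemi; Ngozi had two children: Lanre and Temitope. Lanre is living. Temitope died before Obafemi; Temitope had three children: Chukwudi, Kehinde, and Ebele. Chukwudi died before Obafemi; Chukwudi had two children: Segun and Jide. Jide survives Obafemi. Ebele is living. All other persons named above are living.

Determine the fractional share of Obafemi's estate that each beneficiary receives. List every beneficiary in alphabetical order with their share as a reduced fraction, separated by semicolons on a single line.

Ronke, as surviving spouse, takes 2/3.
The remaining 1/3 passes to Obafemi's descendants per stirpes.
The 1/3 is divided into 3 equal shares of 1/9 among Yetunde, Ngozi, Abiodun.
Yetunde predeceased; the 1/9 allotted to Yetunde's branch passes to Yetunde's issue by representation.
The 1/9 is divided into 3 equal shares of 1/27 among Folake, Uzoma, Dayo.
Folake is living and takes 1/27.
Uzoma is living and takes 1/27.
Dayo is living and takes 1/27.
Ngozi predeceased; the 1/9 allotted to Ngozi's branch passes to Ngozi's issue by representation.
The 1/9 is divided into 2 equal shares of 1/18 among Lanre, Temitope.
Lanre is living and takes 1/18.
Temitope predeceased; the 1/18 allotted to Temitope's branch passes to Temitope's issue by representation.
The 1/18 is divided into 3 equal shares of 1/54 among Chukwudi, Kehinde, Ebele.
Chukwudi predeceased; the 1/54 allotted to Chukwudi's branch passes to Chukwudi's issue by representation.
The 1/54 is divided into 2 equal shares of 1/108 among Segun, Jide.
Segun is living and takes 1/108.
Jide is living and takes 1/108.
Kehinde is living and takes 1/54.
Ebele is living and takes 1/54.
Abiodun is living and takes 1/9.

Abiodun 1/9; Dayo 1/27; Ebele 1/54; Folake 1/27; Jide 1/108; Kehinde 1/54; Lanre 1/18; Ronke 2/3; Segun 1/108; Uzoma 1/27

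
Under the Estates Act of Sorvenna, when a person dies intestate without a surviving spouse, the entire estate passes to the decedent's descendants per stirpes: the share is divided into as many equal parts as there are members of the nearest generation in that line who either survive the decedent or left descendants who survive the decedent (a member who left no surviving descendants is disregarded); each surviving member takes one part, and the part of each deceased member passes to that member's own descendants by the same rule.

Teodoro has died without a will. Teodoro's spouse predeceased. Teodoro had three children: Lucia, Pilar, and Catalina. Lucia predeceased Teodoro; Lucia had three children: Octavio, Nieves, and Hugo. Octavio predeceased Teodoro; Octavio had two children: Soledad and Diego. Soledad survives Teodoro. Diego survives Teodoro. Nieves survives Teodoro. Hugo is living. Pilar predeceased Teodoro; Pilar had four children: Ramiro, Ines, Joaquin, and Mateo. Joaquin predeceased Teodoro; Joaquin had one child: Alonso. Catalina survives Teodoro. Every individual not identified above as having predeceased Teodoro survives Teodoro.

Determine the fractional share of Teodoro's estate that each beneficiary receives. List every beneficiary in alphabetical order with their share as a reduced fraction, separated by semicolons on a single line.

Alonso 1/12; Catalina 1/3; Diego 1/18; Hugo 1/9; Ines 1/12; Mateo 1/12; Nieves 1/9; Ramiro 1/12; Soledad 1/18

There is no surviving spouse, so the entire estate passes to Teodoro's descendants per stirpes.
The estate is divided into 3 equal shares of 1/3 among Lucia, Pilar, Catalina.
Lucia predeceased; the 1/3 allotted to Lucia's branch passes to Lucia's issue by representation.
The 1/3 is divided into 3 equal shares of 1/9 among Octavio, Nieves, Hugo.
Octavio predeceased; the 1/9 allotted to Octavio's branch passes to Octavio's issue by representation.
The 1/9 is divided into 2 equal shares of 1/18 among Soledad, Diego.
Soledad is living and takes 1/18.
Diego is living and takes 1/18.
Nieves is living and takes 1/9.
Hugo is living and takes 1/9.
Pilar predeceased; the 1/3 allotted to Pilar's branch passes to Pilar's issue by representation.
The 1/3 is divided into 4 equal shares of 1/12 among Ramiro, Ines, Joaquin, Mateo.
Ramiro is living and takes 1/12.
Ines is living and takes 1/12.
Joaquin predeceased; the 1/12 allotted to Joaquin's branch passes to Joaquin's issue by representation.
Alonso is the sole taker at this level and receives the full 1/12.
Mateo is living and takes 1/12.
Catalina is living and takes 1/3.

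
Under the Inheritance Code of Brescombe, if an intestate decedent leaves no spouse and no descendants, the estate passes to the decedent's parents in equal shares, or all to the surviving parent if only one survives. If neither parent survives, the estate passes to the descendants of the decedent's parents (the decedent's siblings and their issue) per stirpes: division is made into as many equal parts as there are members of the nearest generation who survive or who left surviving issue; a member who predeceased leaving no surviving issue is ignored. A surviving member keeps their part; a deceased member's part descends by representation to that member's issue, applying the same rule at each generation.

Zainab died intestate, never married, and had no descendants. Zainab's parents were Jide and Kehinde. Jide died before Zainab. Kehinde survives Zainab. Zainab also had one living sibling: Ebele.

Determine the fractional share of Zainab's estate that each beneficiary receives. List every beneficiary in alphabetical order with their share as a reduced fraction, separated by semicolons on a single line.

Kehinde 1

Only one parent, Kehinde, survives, so Kehinde takes the entire estate. The siblings take nothing because a surviving parent has priority.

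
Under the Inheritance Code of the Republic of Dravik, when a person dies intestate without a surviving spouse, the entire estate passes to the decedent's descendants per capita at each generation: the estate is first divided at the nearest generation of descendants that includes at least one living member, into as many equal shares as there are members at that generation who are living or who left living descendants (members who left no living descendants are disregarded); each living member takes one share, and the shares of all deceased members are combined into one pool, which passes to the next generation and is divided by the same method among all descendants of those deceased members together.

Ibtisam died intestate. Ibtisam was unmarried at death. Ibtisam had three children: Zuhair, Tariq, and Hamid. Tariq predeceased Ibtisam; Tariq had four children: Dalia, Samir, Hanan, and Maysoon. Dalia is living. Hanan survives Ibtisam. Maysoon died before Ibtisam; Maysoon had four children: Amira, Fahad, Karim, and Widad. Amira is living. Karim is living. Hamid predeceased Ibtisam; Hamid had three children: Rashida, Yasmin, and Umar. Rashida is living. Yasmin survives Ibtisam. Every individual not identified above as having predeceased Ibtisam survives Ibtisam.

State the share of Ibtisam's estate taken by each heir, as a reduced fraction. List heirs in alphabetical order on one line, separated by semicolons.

There is no surviving spouse, so the entire estate passes to Ibtisam's descendants per capita at each generation.
At generation 1 (Zuhair, Tariq, Hamid) there are 3 shares of (1)/3 = 1/3 each.
Living: Zuhair — each takes 1/3.
Deceased: Tariq and Hamid. Their combined 2/3 is pooled and carried to generation 2.
At generation 2 (Dalia, Samir, Hanan, Maysoon, Rashida, Yasmin, Umar) there are 7 shares of (2/3)/7 = 2/21 each.
Living: Dalia, Samir, Hanan, Rashida, Yasmin, and Umar — each takes 2/21.
Deceased: Maysoon. That 2/21 share is carried to generation 3.
At generation 3 (Amira, Fahad, Karim, Widad) there are 4 shares of (2/21)/4 = 1/42 each.
Living: Amira, Fahad, Karim, and Widad — each takes 1/42.

Amira 1/42; Dalia 2/21; Fahad 1/42; Hanan 2/21; Karim 1/42; Rashida 2/21; Samir 2/21; Umar 2/21; Widad 1/42; Yasmin 2/21; Zuhair 1/3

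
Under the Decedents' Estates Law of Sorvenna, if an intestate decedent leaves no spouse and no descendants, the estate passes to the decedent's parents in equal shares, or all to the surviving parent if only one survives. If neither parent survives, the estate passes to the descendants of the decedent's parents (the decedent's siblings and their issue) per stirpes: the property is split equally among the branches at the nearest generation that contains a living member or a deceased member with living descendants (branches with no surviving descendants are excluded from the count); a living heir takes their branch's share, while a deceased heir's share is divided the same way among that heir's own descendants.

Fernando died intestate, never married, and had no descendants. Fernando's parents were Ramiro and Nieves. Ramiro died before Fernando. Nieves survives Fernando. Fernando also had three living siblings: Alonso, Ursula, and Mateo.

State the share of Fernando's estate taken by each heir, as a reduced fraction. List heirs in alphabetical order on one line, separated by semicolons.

Nieves 1

Only one parent, Nieves, survives, so Nieves takes the entire estate. The siblings take nothing because a surviving parent has priority.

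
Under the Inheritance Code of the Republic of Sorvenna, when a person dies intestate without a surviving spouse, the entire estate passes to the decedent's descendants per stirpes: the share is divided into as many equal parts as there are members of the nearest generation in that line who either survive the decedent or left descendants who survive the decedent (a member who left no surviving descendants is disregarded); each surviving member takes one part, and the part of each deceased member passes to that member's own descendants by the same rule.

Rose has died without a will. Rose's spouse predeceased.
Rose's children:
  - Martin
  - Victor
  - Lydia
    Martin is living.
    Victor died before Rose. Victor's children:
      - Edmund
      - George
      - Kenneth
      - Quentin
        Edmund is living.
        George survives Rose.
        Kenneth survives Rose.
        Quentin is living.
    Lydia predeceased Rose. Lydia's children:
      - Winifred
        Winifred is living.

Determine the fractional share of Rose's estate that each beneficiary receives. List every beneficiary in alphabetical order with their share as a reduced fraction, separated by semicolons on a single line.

Edmund 1/12; George 1/12; Kenneth 1/12; Martin 1/3; Quentin 1/12; Winifred 1/3

There is no surviving spouse, so the entire estate passes to Rose's descendants per stirpes.
The estate is divided into 3 equal shares of 1/3 among Martin, Victor, Lydia.
Martin is living and takes 1/3.
Victor predeceased; the 1/3 allotted to Victor's branch passes to Victor's issue by representation.
The 1/3 is divided into 4 equal shares of 1/12 among Edmund, George, Kenneth, Quentin.
Edmund is living and takes 1/12.
George is living and takes 1/12.
Kenneth is living and takes 1/12.
Quentin is living and takes 1/12.
Lydia predeceased; the 1/3 allotted to Lydia's branch passes to Lydia's issue by representation.
Winifred is the sole taker at this level and receives the full 1/3.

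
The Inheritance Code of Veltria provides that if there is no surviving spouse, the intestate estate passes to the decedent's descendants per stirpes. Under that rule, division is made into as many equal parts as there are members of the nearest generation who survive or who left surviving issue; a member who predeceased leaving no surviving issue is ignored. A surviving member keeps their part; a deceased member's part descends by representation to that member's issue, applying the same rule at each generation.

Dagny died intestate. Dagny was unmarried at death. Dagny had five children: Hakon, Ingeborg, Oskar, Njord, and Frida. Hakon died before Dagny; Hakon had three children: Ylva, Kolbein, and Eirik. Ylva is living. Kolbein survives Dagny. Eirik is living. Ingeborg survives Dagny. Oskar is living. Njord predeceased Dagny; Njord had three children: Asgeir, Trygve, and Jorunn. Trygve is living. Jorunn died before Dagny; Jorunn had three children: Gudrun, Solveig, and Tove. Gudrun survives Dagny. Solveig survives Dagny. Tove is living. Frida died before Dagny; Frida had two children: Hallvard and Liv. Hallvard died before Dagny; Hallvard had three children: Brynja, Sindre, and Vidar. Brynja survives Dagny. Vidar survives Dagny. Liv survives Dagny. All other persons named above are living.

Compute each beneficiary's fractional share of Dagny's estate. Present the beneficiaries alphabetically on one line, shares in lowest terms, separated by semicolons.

There is no surviving spouse, so the entire estate passes to Dagny's descendants per stirpes.
The estate is divided into 5 equal shares of 1/5 among Hakon, Ingeborg, Oskar, Njord, Frida.
Hakon predeceased; the 1/5 allotted to Hakon's branch passes to Hakon's issue by representation.
The 1/5 is divided into 3 equal shares of 1/15 among Ylva, Kolbein, Eirik.
Ylva is living and takes 1/15.
Kolbein is living and takes 1/15.
Eirik is living and takes 1/15.
Ingeborg is living and takes 1/5.
Oskar is living and takes 1/5.
Njord predeceased; the 1/5 allotted to Njord's branch passes to Njord's issue by representation.
The 1/5 is divided into 3 equal shares of 1/15 among Asgeir, Trygve, Jorunn.
Asgeir is living and takes 1/15.
Trygve is living and takes 1/15.
Jorunn predeceased; the 1/15 allotted to Jorunn's branch passes to Jorunn's issue by representation.
The 1/15 is divided into 3 equal shares of 1/45 among Gudrun, Solveig, Tove.
Gudrun is living and takes 1/45.
Solveig is living and takes 1/45.
Tove is living and takes 1/45.
Frida predeceased; the 1/5 allotted to Frida's branch passes to Frida's issue by representation.
The 1/5 is divided into 2 equal shares of 1/10 among Hallvard, Liv.
Hallvard predeceased; the 1/10 allotted to Hallvard's branch passes to Hallvard's issue by representation.
The 1/10 is divided into 3 equal shares of 1/30 among Brynja, Sindre, Vidar.
Brynja is living and takes 1/30.
Sindre is living and takes 1/30.
Vidar is living and takes 1/30.
Liv is living and takes 1/10.

Asgeir 1/15; Brynja 1/30; Eirik 1/15; Gudrun 1/45; Ingeborg 1/5; Kolbein 1/15; Liv 1/10; Oskar 1/5; Sindre 1/30; Solveig 1/45; Tove 1/45; Trygve 1/15; Vidar 1/30; Ylva 1/15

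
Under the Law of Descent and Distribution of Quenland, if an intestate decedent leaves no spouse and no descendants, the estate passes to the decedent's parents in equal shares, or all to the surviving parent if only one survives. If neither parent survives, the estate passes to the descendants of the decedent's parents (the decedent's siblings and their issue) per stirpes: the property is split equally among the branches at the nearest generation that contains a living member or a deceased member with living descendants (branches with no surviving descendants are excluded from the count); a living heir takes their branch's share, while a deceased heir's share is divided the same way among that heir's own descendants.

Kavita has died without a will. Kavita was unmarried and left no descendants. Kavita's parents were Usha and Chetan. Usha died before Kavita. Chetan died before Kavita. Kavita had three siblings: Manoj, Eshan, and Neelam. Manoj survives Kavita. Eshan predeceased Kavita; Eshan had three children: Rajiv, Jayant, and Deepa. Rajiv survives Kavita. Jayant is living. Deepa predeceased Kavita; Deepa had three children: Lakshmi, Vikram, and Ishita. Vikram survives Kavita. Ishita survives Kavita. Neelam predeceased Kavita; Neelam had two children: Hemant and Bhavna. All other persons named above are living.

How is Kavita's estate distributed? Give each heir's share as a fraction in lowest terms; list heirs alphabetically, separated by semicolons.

Neither parent survives and there are no descendants, so the estate passes to Kavita's siblings and their issue per stirpes.
The estate is divided into 3 equal shares of 1/3 among Manoj, Eshan, Neelam.
Manoj is living and takes 1/3.
Eshan predeceased; the 1/3 allotted to Eshan's branch passes to Eshan's issue by representation.
The 1/3 is divided into 3 equal shares of 1/9 among Rajiv, Jayant, Deepa.
Rajiv is living and takes 1/9.
Jayant is living and takes 1/9.
Deepa predeceased; the 1/9 allotted to Deepa's branch passes to Deepa's issue by representation.
The 1/9 is divided into 3 equal shares of 1/27 among Lakshmi, Vikram, Ishita.
Lakshmi is living and takes 1/27.
Vikram is living and takes 1/27.
Ishita is living and takes 1/27.
Neelam predeceased; the 1/3 allotted to Neelam's branch passes to Neelam's issue by representation.
The 1/3 is divided into 2 equal shares of 1/6 among Hemant, Bhavna.
Hemant is living and takes 1/6.
Bhavna is living and takes 1/6.

Bhavna 1/6; Hemant 1/6; Ishita 1/27; Jayant 1/9; Lakshmi 1/27; Manoj 1/3; Rajiv 1/9; Vikram 1/27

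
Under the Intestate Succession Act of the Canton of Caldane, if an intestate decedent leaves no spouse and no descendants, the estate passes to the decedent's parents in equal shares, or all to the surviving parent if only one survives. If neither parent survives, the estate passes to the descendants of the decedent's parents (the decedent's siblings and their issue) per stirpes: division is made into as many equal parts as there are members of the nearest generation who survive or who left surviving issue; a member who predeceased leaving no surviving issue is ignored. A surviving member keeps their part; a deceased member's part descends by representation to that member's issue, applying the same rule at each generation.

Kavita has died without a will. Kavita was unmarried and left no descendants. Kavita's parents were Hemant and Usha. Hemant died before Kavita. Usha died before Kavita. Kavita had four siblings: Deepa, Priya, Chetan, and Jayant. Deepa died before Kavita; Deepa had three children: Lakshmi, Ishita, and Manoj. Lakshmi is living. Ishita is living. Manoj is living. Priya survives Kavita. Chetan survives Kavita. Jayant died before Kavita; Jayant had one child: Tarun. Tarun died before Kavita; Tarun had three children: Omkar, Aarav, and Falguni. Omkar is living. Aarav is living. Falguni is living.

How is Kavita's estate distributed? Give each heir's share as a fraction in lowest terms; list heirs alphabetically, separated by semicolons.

Aarav 1/12; Chetan 1/4; Falguni 1/12; Ishita 1/12; Lakshmi 1/12; Manoj 1/12; Omkar 1/12; Priya 1/4

Neither parent survives and there are no descendants, so the estate passes to Kavita's siblings and their issue per stirpes.
The estate is divided into 4 equal shares of 1/4 among Deepa, Priya, Chetan, Jayant.
Deepa predeceased; the 1/4 allotted to Deepa's branch passes to Deepa's issue by representation.
The 1/4 is divided into 3 equal shares of 1/12 among Lakshmi, Ishita, Manoj.
Lakshmi is living and takes 1/12.
Ishita is living and takes 1/12.
Manoj is living and takes 1/12.
Priya is living and takes 1/4.
Chetan is living and takes 1/4.
Jayant predeceased; the 1/4 allotted to Jayant's branch passes to Jayant's issue by representation.
Tarun's line is the sole branch at this level, so the full 1/4 passes to Tarun's issue by representation.
The 1/4 is divided into 3 equal shares of 1/12 among Omkar, Aarav, Falguni.
Omkar is living and takes 1/12.
Aarav is living and takes 1/12.
Falguni is living and takes 1/12.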